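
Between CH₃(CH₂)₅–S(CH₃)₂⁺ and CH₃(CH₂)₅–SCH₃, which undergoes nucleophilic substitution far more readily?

CH₃(CH₂)₅–S(CH₃)₂⁺

From CH₃(CH₂)₅–SCH₃ the departing group would be RS⁻ (pKₐ(RSH (a thiol)) ≈ 10.5). Moderately basic; rarely leaves without activation.
From CH₃(CH₂)₅–S(CH₃)₂⁺ the leaving group is SR'₂ (pKₐ(R'₂SH⁺) ≈ -7). Neutral; leaves from a sulfonium salt (R–SR'₂⁺).
(In practice CH₃(CH₂)₅–S(CH₃)₂⁺ is made from CH₃(CH₂)₅–SCH₃ by S-methylation with CH₃I, allowing neutral dimethyl sulfide, rather than methanethiolate, to depart.)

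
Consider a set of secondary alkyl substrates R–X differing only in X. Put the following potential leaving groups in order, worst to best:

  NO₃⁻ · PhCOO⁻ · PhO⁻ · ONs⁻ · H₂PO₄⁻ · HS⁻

PhO⁻ < HS⁻ < PhCOO⁻ < H₂PO₄⁻ < NO₃⁻ < ONs⁻

ONs⁻: pKₐ(p-O₂NC₆H₄SO₃H) ≈ -3.5
NO₃⁻: pKₐ(HNO₃) ≈ -1.3
H₂PO₄⁻: pKₐ(H₃PO₄) ≈ 2.1
PhCOO⁻: pKₐ(C₆H₅COOH) ≈ 4.2
HS⁻: pKₐ(H₂S) ≈ 7
PhO⁻: pKₐ(C₆H₅OH (phenol)) ≈ 10
The question asks for worst first, so the sequence is read in increasing leaving-group ability.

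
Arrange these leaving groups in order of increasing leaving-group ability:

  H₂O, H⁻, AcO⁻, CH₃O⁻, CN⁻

H⁻ < CH₃O⁻ < CN⁻ < AcO⁻ < H₂O

Leaving-group ability tracks the stability of the departed species; conjugate-acid pKₐ is the usual yardstick (lower pKₐ → better LG).
H₂O: pKₐ(H₃O⁺) ≈ -1.7 — neutral; leaves from a protonated alcohol (R–OH₂⁺)
AcO⁻: pKₐ(CH₃COOH) ≈ 4.8 — resonance-stabilised but still a weak base
CN⁻: pKₐ(HCN) ≈ 9.2 — sp carbon stabilises the charge somewhat, but still a poor LG
CH₃O⁻: pKₐ(CH₃OH) ≈ 15.5 — strong base; alkoxides do not leave unassisted
H⁻: pKₐ(H₂) ≈ 36 — extremely strong base; leaves only in special hydride-transfer contexts
Reversing gives the worst-to-best order requested.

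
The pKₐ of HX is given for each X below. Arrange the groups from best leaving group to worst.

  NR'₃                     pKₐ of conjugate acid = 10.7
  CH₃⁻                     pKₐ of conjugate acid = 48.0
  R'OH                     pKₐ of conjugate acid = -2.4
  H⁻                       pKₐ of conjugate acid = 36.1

R'OH > NR'₃ > H⁻ > CH₃⁻

Lower conjugate-acid pKₐ ⇒ weaker base ⇒ better leaving group.
Sorting by the given values: R'OH (-2.4), NR'₃ (10.7), H⁻ (36.1), CH₃⁻ (48.0).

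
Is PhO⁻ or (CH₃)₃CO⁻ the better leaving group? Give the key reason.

PhO⁻ is the better leaving group.
pKₐ(C₆H₅OH (phenol)) ≈ 10 versus pKₐ(t-BuOH) ≈ 18: PhO⁻ is the much weaker base.
Resonance into the ring helps, but still a poor LG.

PhO⁻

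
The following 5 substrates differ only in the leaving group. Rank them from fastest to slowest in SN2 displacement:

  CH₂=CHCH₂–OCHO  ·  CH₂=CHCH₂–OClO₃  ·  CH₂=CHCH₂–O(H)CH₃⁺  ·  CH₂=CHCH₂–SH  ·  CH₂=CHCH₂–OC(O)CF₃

CH₂=CHCH₂–OClO₃ > CH₂=CHCH₂–O(H)CH₃⁺ > CH₂=CHCH₂–OC(O)CF₃ > CH₂=CHCH₂–OCHO > CH₂=CHCH₂–SH

Identical carbon frameworks mean the comparison reduces to leaving-group quality.
A good leaving group is a weak base: the lower the pKₐ of its conjugate acid, the more readily it departs.
CH₂=CHCH₂–OClO₃ loses ClO₄⁻: pKₐ(HClO₄) ≈ -10
CH₂=CHCH₂–O(H)CH₃⁺ loses R'OH: pKₐ(R'OH₂⁺) ≈ -2.4
CH₂=CHCH₂–OC(O)CF₃ loses CF₃COO⁻: pKₐ(CF₃COOH) ≈ 0.2
CH₂=CHCH₂–OCHO loses HCOO⁻: pKₐ(HCOOH) ≈ 3.8
CH₂=CHCH₂–SH loses HS⁻: pKₐ(H₂S) ≈ 7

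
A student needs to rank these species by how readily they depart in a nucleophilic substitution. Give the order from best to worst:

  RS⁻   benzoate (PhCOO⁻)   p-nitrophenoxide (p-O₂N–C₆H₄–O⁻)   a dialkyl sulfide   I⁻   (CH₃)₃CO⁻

The more stable X⁻ (or X) is on its own — i.e. the weaker a base it is — the better a leaving group it makes.
I⁻: pKₐ(HI) ≈ -10 — large, highly polarisable; very weak base
a dialkyl sulfide: pKₐ(R'₂SH⁺) ≈ -7
benzoate (PhCOO⁻): pKₐ(C₆H₅COOH) ≈ 4.2 — aryl carboxylate
p-nitrophenoxide (p-O₂N–C₆H₄–O⁻): pKₐ(p-nitrophenol) ≈ 7.2 — nitro group delocalises the charge; the classic chromogenic LG
RS⁻: pKₐ(RSH (a thiol)) ≈ 10.5
(CH₃)₃CO⁻: pKₐ(t-BuOH) ≈ 18

I⁻ > a dialkyl sulfide > benzoate (PhCOO⁻) > p-nitrophenoxide (p-O₂N–C₆H₄–O⁻) > RS⁻ > (CH₃)₃CO⁻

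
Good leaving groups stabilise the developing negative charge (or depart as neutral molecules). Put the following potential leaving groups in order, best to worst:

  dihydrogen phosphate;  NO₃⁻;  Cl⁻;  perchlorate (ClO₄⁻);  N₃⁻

The more stable X⁻ (or X) is on its own — i.e. the weaker a base it is — the better a leaving group it makes.
perchlorate (ClO₄⁻): pKₐ(HClO₄) ≈ -10
Cl⁻: pKₐ(HCl) ≈ -7 — moderately weak base
NO₃⁻: pKₐ(HNO₃) ≈ -1.3 — resonance-delocalised over three oxygens
dihydrogen phosphate: pKₐ(H₃PO₄) ≈ 2.1 — moderate base; biological leaving group after further activation
N₃⁻: pKₐ(HN₃) ≈ 4.7 — linear, resonance-stabilised

perchlorate (ClO₄⁻) > Cl⁻ > NO₃⁻ > dihydrogen phosphate > N₃⁻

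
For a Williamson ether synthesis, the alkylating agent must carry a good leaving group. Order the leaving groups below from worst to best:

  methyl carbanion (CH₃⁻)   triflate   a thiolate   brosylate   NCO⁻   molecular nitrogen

The more stable X⁻ (or X) is on its own — i.e. the weaker a base it is — the better a leaving group it makes.
molecular nitrogen: no meaningful conjugate acid; N₂ departs as an exceptionally stable neutral molecule
triflate: pKₐ(CF₃SO₃H (triflic acid)) ≈ -14 — charge spread over three oxygens and a CF₃ group; the premier leaving group in synthesis
brosylate: pKₐ(p-BrC₆H₄SO₃H) ≈ -2.8
NCO⁻: pKₐ(HOCN) ≈ 3.5
a thiolate: pKₐ(RSH (a thiol)) ≈ 10.5
methyl carbanion (CH₃⁻): pKₐ(CH₄) ≈ 48
Reversing gives the worst-to-best order requested.

methyl carbanion (CH₃⁻) < a thiolate < NCO⁻ < brosylate < triflate < molecular nitrogen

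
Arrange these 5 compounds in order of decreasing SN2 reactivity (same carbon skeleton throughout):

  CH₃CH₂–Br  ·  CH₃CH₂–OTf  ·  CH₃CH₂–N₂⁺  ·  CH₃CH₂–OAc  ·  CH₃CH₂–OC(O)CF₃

Same R in every case — rank the leaving groups.
The more stable X⁻ (or X) is on its own — i.e. the weaker a base it is — the better a leaving group it makes.
CH₃CH₂–N₂⁺ loses N₂: no meaningful conjugate acid; N₂ departs as an exceptionally stable neutral molecule
CH₃CH₂–OTf loses OTf⁻: pKₐ(CF₃SO₃H (triflic acid)) ≈ -14
CH₃CH₂–Br loses Br⁻: pKₐ(HBr) ≈ -9
CH₃CH₂–OC(O)CF₃ loses CF₃COO⁻: pKₐ(CF₃COOH) ≈ 0.2
CH₃CH₂–OAc loses AcO⁻: pKₐ(CH₃COOH) ≈ 4.8

CH₃CH₂–N₂⁺ > CH₃CH₂–OTf > CH₃CH₂–Br > CH₃CH₂–OC(O)CF₃ > CH₃CH₂–OAc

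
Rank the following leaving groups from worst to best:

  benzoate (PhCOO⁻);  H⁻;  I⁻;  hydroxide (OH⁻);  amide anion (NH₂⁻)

amide anion (NH₂⁻) < H⁻ < hydroxide (OH⁻) < benzoate (PhCOO⁻) < I⁻

Rank by basicity of the departing species: weakest base leaves most easily.
I⁻: pKₐ(HI) ≈ -10 — large, highly polarisable; very weak base
benzoate (PhCOO⁻): pKₐ(C₆H₅COOH) ≈ 4.2 — aryl carboxylate
hydroxide (OH⁻): pKₐ(H₂O) ≈ 15.7 — strong base; essentially never leaves without prior activation
H⁻: pKₐ(H₂) ≈ 36 — extremely strong base; leaves only in special hydride-transfer contexts
amide anion (NH₂⁻): pKₐ(NH₃) ≈ 38 — extremely strong base; never a leaving group
Reversing gives the worst-to-best order requested.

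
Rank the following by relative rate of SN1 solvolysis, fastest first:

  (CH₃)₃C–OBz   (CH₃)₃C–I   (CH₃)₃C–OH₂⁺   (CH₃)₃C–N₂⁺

(CH₃)₃C–N₂⁺ > (CH₃)₃C–I > (CH₃)₃C–OH₂⁺ > (CH₃)₃C–OBz

Same R in every case — rank the leaving groups.
Rank by basicity of the departing species: weakest base leaves most easily.
(CH₃)₃C–N₂⁺ loses N₂: no meaningful conjugate acid; N₂ departs as an exceptionally stable neutral molecule
(CH₃)₃C–I loses I⁻: pKₐ(HI) ≈ -10
(CH₃)₃C–OH₂⁺ loses H₂O: pKₐ(H₃O⁺) ≈ -1.7
(CH₃)₃C–OBz loses PhCOO⁻: pKₐ(C₆H₅COOH) ≈ 4.2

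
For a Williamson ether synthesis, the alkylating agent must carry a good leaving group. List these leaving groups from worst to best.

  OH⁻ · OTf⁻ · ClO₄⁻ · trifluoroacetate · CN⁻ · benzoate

OH⁻ < CN⁻ < benzoate < trifluoroacetate < ClO₄⁻ < OTf⁻

OTf⁻: pKₐ(CF₃SO₃H (triflic acid)) ≈ -14 — charge spread over three oxygens and a CF₃ group; the premier leaving group in synthesis
ClO₄⁻: pKₐ(HClO₄) ≈ -10
trifluoroacetate: pKₐ(CF₃COOH) ≈ 0.2
benzoate: pKₐ(C₆H₅COOH) ≈ 4.2 — aryl carboxylate
CN⁻: pKₐ(HCN) ≈ 9.2 — sp carbon stabilises the charge somewhat, but still a poor LG
OH⁻: pKₐ(H₂O) ≈ 15.7 — strong base; essentially never leaves without prior activation
Listed from poorest to best leaving group as asked.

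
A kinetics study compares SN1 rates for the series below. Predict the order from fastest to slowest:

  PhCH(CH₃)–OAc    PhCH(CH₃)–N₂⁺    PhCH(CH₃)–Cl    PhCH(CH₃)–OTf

The skeletons are identical, so relative rate is governed entirely by leaving-group ability.
Leaving-group ability tracks the stability of the departed species; conjugate-acid pKₐ is the usual yardstick (lower pKₐ → better LG).
PhCH(CH₃)–N₂⁺ loses N₂: no meaningful conjugate acid; N₂ departs as an exceptionally stable neutral molecule
PhCH(CH₃)–OTf loses OTf⁻: pKₐ(CF₃SO₃H (triflic acid)) ≈ -14
PhCH(CH₃)–Cl loses Cl⁻: pKₐ(HCl) ≈ -7
PhCH(CH₃)–OAc loses AcO⁻: pKₐ(CH₃COOH) ≈ 4.8

PhCH(CH₃)–N₂⁺ > PhCH(CH₃)–OTf > PhCH(CH₃)–Cl > PhCH(CH₃)–OAc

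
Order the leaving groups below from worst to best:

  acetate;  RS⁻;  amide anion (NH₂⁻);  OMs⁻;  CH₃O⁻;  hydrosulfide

Leaving-group ability tracks the stability of the departed species; conjugate-acid pKₐ is the usual yardstick (lower pKₐ → better LG).
OMs⁻: pKₐ(CH₃SO₃H (MsOH)) ≈ -1.9
acetate: pKₐ(CH₃COOH) ≈ 4.8
hydrosulfide: pKₐ(H₂S) ≈ 7
RS⁻: pKₐ(RSH (a thiol)) ≈ 10.5
CH₃O⁻: pKₐ(CH₃OH) ≈ 15.5
amide anion (NH₂⁻): pKₐ(NH₃) ≈ 38
Reversing gives the worst-to-best order requested.

amide anion (NH₂⁻) < CH₃O⁻ < RS⁻ < hydrosulfide < acetate < OMs⁻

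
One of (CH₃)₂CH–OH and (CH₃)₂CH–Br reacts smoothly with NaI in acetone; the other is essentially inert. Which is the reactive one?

(CH₃)₂CH–Br

From (CH₃)₂CH–OH the departing group would be OH⁻ (pKₐ(H₂O) ≈ 15.7). Strong base; essentially never leaves without prior activation.
From (CH₃)₂CH–Br the leaving group is Br⁻ (pKₐ(HBr) ≈ -9). Weak base; good leaving group.
(In practice (CH₃)₂CH–Br is made from (CH₃)₂CH–OH by treatment with PBr₃, replacing the hydroxyl with bromide.)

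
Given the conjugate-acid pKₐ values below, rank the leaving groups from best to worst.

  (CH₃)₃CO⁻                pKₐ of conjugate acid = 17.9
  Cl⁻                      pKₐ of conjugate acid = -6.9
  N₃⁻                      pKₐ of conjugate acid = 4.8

Lower conjugate-acid pKₐ ⇒ weaker base ⇒ better leaving group.
Sorting by the given values: Cl⁻ (-6.9), N₃⁻ (4.8), (CH₃)₃CO⁻ (17.9).

Cl⁻ > N₃⁻ > (CH₃)₃CO⁻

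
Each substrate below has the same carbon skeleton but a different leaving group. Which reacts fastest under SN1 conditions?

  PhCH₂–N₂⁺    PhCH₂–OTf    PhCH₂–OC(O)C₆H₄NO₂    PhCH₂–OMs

PhCH₂–N₂⁺

With the same alkyl group throughout, only the leaving group differentiates the rates.
Rank by basicity of the departing species: weakest base leaves most easily.
PhCH₂–N₂⁺ loses N₂: no meaningful conjugate acid; N₂ departs as an exceptionally stable neutral molecule
PhCH₂–OTf loses OTf⁻: pKₐ(CF₃SO₃H (triflic acid)) ≈ -14
PhCH₂–OMs loses OMs⁻: pKₐ(CH₃SO₃H (MsOH)) ≈ -1.9
PhCH₂–OC(O)C₆H₄NO₂ loses p-O₂N–C₆H₄–COO⁻: pKₐ(p-nitrobenzoic acid) ≈ 3.4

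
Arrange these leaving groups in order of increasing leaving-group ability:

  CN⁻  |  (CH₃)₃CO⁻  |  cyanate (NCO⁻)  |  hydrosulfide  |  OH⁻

(CH₃)₃CO⁻ < OH⁻ < CN⁻ < hydrosulfide < cyanate (NCO⁻)

cyanate (NCO⁻): pKₐ(HOCN) ≈ 3.5
hydrosulfide: pKₐ(H₂S) ≈ 7
CN⁻: pKₐ(HCN) ≈ 9.2
OH⁻: pKₐ(H₂O) ≈ 15.7
(CH₃)₃CO⁻: pKₐ(t-BuOH) ≈ 18
Reversing gives the worst-to-best order requested.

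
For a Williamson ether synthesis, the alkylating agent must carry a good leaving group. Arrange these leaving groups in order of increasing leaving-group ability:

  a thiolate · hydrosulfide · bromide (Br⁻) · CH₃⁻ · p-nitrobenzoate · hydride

CH₃⁻ < hydride < a thiolate < hydrosulfide < p-nitrobenzoate < bromide (Br⁻)

bromide (Br⁻): pKₐ(HBr) ≈ -9 — weak base; good leaving group
p-nitrobenzoate: pKₐ(p-nitrobenzoic acid) ≈ 3.4
hydrosulfide: pKₐ(H₂S) ≈ 7 — larger and more polarisable than the oxygen analogue
a thiolate: pKₐ(RSH (a thiol)) ≈ 10.5 — moderately basic; rarely leaves without activation
hydride: pKₐ(H₂) ≈ 36 — extremely strong base; leaves only in special hydride-transfer contexts
CH₃⁻: pKₐ(CH₄) ≈ 48 — unstabilised carbanion; the worst conceivable leaving group
The question asks for worst first, so the sequence is read in increasing leaving-group ability.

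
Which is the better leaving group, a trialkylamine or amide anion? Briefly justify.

a trialkylamine

a trialkylamine is the better leaving group.
pKₐ(R'₃NH⁺) ≈ 10.7 versus pKₐ(NH₃) ≈ 38: a trialkylamine is the much weaker base.
Neutral but still a fairly strong base; Hofmann-elimination LG.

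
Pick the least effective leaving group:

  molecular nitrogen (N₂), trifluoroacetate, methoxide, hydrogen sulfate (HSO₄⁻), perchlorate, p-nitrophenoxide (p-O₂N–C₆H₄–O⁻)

methoxide

molecular nitrogen (N₂): no meaningful conjugate acid; N₂ departs as an exceptionally stable neutral molecule
perchlorate: pKₐ(HClO₄) ≈ -10
hydrogen sulfate (HSO₄⁻): pKₐ(H₂SO₄) ≈ -3
trifluoroacetate: pKₐ(CF₃COOH) ≈ 0.2
p-nitrophenoxide (p-O₂N–C₆H₄–O⁻): pKₐ(p-nitrophenol) ≈ 7.2
methoxide: pKₐ(CH₃OH) ≈ 15.5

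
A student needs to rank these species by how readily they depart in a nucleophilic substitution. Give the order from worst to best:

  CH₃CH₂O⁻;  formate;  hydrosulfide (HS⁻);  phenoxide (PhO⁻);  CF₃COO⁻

CF₃COO⁻: pKₐ(CF₃COOH) ≈ 0.2 — strongly electron-withdrawing CF₃ stabilises the carboxylate
formate: pKₐ(HCOOH) ≈ 3.8 — resonance-stabilised carboxylate
hydrosulfide (HS⁻): pKₐ(H₂S) ≈ 7 — larger and more polarisable than the oxygen analogue
phenoxide (PhO⁻): pKₐ(C₆H₅OH (phenol)) ≈ 10 — resonance into the ring helps, but still a poor LG
CH₃CH₂O⁻: pKₐ(CH₃CH₂OH) ≈ 16
Listed from poorest to best leaving group as asked.

CH₃CH₂O⁻ < phenoxide (PhO⁻) < hydrosulfide (HS⁻) < formate < CF₃COO⁻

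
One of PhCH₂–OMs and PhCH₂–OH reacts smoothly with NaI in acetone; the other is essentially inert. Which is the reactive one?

PhCH₂–OMs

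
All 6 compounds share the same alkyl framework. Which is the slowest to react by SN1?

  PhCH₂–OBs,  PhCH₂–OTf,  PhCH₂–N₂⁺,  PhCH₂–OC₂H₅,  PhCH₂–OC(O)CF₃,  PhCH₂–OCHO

PhCH₂–OC₂H₅

Same R in every case — rank the leaving groups.
Leaving-group ability tracks the stability of the departed species; conjugate-acid pKₐ is the usual yardstick (lower pKₐ → better LG).
PhCH₂–N₂⁺ loses N₂: no meaningful conjugate acid; N₂ departs as an exceptionally stable neutral molecule
PhCH₂–OTf loses OTf⁻: pKₐ(CF₃SO₃H (triflic acid)) ≈ -14
PhCH₂–OBs loses OBs⁻: pKₐ(p-BrC₆H₄SO₃H) ≈ -2.8
PhCH₂–OC(O)CF₃ loses CF₃COO⁻: pKₐ(CF₃COOH) ≈ 0.2
PhCH₂–OCHO loses HCOO⁻: pKₐ(HCOOH) ≈ 3.8
PhCH₂–OC₂H₅ loses CH₃CH₂O⁻: pKₐ(CH₃CH₂OH) ≈ 16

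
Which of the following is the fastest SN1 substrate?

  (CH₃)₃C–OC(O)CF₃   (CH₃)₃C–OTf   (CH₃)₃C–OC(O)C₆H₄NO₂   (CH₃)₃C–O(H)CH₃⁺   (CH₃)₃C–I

(CH₃)₃C–OTf

The skeletons are identical, so relative rate is governed entirely by leaving-group ability.
The more stable X⁻ (or X) is on its own — i.e. the weaker a base it is — the better a leaving group it makes.
(CH₃)₃C–OTf loses OTf⁻: pKₐ(CF₃SO₃H (triflic acid)) ≈ -14
(CH₃)₃C–I loses I⁻: pKₐ(HI) ≈ -10
(CH₃)₃C–O(H)CH₃⁺ loses R'OH: pKₐ(R'OH₂⁺) ≈ -2.4
(CH₃)₃C–OC(O)CF₃ loses CF₃COO⁻: pKₐ(CF₃COOH) ≈ 0.2
(CH₃)₃C–OC(O)C₆H₄NO₂ loses p-O₂N–C₆H₄–COO⁻: pKₐ(p-nitrobenzoic acid) ≈ 3.4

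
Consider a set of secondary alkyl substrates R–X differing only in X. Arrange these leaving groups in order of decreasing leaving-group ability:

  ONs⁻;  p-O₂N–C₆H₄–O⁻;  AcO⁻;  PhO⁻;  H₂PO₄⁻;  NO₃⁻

ONs⁻: pKₐ(p-O₂NC₆H₄SO₃H) ≈ -3.5
NO₃⁻: pKₐ(HNO₃) ≈ -1.3
H₂PO₄⁻: pKₐ(H₃PO₄) ≈ 2.1
AcO⁻: pKₐ(CH₃COOH) ≈ 4.8
p-O₂N–C₆H₄–O⁻: pKₐ(p-nitrophenol) ≈ 7.2 — nitro group delocalises the charge; the classic chromogenic LG
PhO⁻: pKₐ(C₆H₅OH (phenol)) ≈ 10 — resonance into the ring helps, but still a poor LG

ONs⁻ > NO₃⁻ > H₂PO₄⁻ > AcO⁻ > p-O₂N–C₆H₄–O⁻ > PhO⁻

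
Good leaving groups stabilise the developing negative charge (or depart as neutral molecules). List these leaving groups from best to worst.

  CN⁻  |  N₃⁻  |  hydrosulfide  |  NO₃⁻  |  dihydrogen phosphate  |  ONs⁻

Leaving-group ability tracks the stability of the departed species; conjugate-acid pKₐ is the usual yardstick (lower pKₐ → better LG).
ONs⁻: pKₐ(p-O₂NC₆H₄SO₃H) ≈ -3.5
NO₃⁻: pKₐ(HNO₃) ≈ -1.3
dihydrogen phosphate: pKₐ(H₃PO₄) ≈ 2.1
N₃⁻: pKₐ(HN₃) ≈ 4.7
hydrosulfide: pKₐ(H₂S) ≈ 7
CN⁻: pKₐ(HCN) ≈ 9.2

ONs⁻ > NO₃⁻ > dihydrogen phosphate > N₃⁻ > hydrosulfide > CN⁻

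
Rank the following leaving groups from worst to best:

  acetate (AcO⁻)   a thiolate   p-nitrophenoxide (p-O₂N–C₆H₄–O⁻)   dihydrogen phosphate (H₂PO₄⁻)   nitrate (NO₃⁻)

The more stable X⁻ (or X) is on its own — i.e. the weaker a base it is — the better a leaving group it makes.
nitrate (NO₃⁻): pKₐ(HNO₃) ≈ -1.3 — resonance-delocalised over three oxygens
dihydrogen phosphate (H₂PO₄⁻): pKₐ(H₃PO₄) ≈ 2.1 — moderate base; biological leaving group after further activation
acetate (AcO⁻): pKₐ(CH₃COOH) ≈ 4.8 — resonance-stabilised but still a weak base
p-nitrophenoxide (p-O₂N–C₆H₄–O⁻): pKₐ(p-nitrophenol) ≈ 7.2 — nitro group delocalises the charge; the classic chromogenic LG
a thiolate: pKₐ(RSH (a thiol)) ≈ 10.5
Listed from poorest to best leaving group as asked.

a thiolate < p-nitrophenoxide (p-O₂N–C₆H₄–O⁻) < acetate (AcO⁻) < dihydrogen phosphate (H₂PO₄⁻) < nitrate (NO₃⁻)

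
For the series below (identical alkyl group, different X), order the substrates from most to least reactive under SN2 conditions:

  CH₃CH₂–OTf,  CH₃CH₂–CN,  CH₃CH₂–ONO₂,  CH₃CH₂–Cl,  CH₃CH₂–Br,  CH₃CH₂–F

CH₃CH₂–OTf > CH₃CH₂–Br > CH₃CH₂–Cl > CH₃CH₂–ONO₂ > CH₃CH₂–F > CH₃CH₂–CN

The skeletons are identical, so relative rate is governed entirely by leaving-group ability.
Rank by basicity of the departing species: weakest base leaves most easily.
CH₃CH₂–OTf loses OTf⁻: pKₐ(CF₃SO₃H (triflic acid)) ≈ -14
CH₃CH₂–Br loses Br⁻: pKₐ(HBr) ≈ -9
CH₃CH₂–Cl loses Cl⁻: pKₐ(HCl) ≈ -7
CH₃CH₂–ONO₂ loses NO₃⁻: pKₐ(HNO₃) ≈ -1.3
CH₃CH₂–F loses F⁻: pKₐ(HF) ≈ 3.2
CH₃CH₂–CN loses CN⁻: pKₐ(HCN) ≈ 9.2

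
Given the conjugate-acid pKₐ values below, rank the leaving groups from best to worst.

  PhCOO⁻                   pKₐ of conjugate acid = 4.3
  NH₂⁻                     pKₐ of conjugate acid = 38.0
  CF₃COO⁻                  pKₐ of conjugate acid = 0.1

Lower conjugate-acid pKₐ ⇒ weaker base ⇒ better leaving group.
Sorting by the given values: CF₃COO⁻ (0.1), PhCOO⁻ (4.3), NH₂⁻ (38.0).

CF₃COO⁻ > PhCOO⁻ > NH₂⁻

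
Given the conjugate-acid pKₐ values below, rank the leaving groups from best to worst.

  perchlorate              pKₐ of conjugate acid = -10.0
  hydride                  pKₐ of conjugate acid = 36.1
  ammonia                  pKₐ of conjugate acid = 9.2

perchlorate > ammonia > hydride

Lower conjugate-acid pKₐ ⇒ weaker base ⇒ better leaving group.
Sorting by the given values: perchlorate (-10.0), ammonia (9.2), hydride (36.1).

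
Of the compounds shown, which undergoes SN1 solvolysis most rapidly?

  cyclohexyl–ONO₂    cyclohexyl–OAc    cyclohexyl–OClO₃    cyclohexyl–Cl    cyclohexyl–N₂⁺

cyclohexyl–N₂⁺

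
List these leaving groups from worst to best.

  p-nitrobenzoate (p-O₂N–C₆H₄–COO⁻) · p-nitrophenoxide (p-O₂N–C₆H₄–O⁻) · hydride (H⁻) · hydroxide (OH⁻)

hydride (H⁻) < hydroxide (OH⁻) < p-nitrophenoxide (p-O₂N–C₆H₄–O⁻) < p-nitrobenzoate (p-O₂N–C₆H₄–COO⁻)

p-nitrobenzoate (p-O₂N–C₆H₄–COO⁻): pKₐ(p-nitrobenzoic acid) ≈ 3.4
p-nitrophenoxide (p-O₂N–C₆H₄–O⁻): pKₐ(p-nitrophenol) ≈ 7.2
hydroxide (OH⁻): pKₐ(H₂O) ≈ 15.7
hydride (H⁻): pKₐ(H₂) ≈ 36
Listed from poorest to best leaving group as asked.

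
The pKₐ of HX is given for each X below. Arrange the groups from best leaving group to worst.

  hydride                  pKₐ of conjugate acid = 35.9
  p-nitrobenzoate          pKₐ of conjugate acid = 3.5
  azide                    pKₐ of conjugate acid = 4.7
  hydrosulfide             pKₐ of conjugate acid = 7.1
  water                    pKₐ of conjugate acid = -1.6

water > p-nitrobenzoate > azide > hydrosulfide > hydride

Lower conjugate-acid pKₐ ⇒ weaker base ⇒ better leaving group.
Sorting by the given values: water (-1.6), p-nitrobenzoate (3.5), azide (4.7), hydrosulfide (7.1), hydride (35.9).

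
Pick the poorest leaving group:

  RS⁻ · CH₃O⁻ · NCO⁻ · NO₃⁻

CH₃O⁻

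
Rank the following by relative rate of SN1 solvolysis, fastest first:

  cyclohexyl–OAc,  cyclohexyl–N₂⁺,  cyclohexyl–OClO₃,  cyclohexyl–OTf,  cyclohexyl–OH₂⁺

cyclohexyl–N₂⁺ > cyclohexyl–OTf > cyclohexyl–OClO₃ > cyclohexyl–OH₂⁺ > cyclohexyl–OAc

Identical carbon frameworks mean the comparison reduces to leaving-group quality.
Leaving-group ability tracks the stability of the departed species; conjugate-acid pKₐ is the usual yardstick (lower pKₐ → better LG).
cyclohexyl–N₂⁺ loses N₂: no meaningful conjugate acid; N₂ departs as an exceptionally stable neutral molecule
cyclohexyl–OTf loses OTf⁻: pKₐ(CF₃SO₃H (triflic acid)) ≈ -14
cyclohexyl–OClO₃ loses ClO₄⁻: pKₐ(HClO₄) ≈ -10
cyclohexyl–OH₂⁺ loses H₂O: pKₐ(H₃O⁺) ≈ -1.7
cyclohexyl–OAc loses AcO⁻: pKₐ(CH₃COOH) ≈ 4.8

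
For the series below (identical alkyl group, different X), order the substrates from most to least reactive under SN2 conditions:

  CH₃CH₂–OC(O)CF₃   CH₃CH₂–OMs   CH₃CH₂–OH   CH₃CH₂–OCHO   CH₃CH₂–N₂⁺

Identical carbon frameworks mean the comparison reduces to leaving-group quality.
Leaving-group ability tracks the stability of the departed species; conjugate-acid pKₐ is the usual yardstick (lower pKₐ → better LG).
CH₃CH₂–N₂⁺ loses N₂: no meaningful conjugate acid; N₂ departs as an exceptionally stable neutral molecule
CH₃CH₂–OMs loses OMs⁻: pKₐ(CH₃SO₃H (MsOH)) ≈ -1.9
CH₃CH₂–OC(O)CF₃ loses CF₃COO⁻: pKₐ(CF₃COOH) ≈ 0.2
CH₃CH₂–OCHO loses HCOO⁻: pKₐ(HCOOH) ≈ 3.8
CH₃CH₂–OH loses OH⁻: pKₐ(H₂O) ≈ 15.7

CH₃CH₂–N₂⁺ > CH₃CH₂–OMs > CH₃CH₂–OC(O)CF₃ > CH₃CH₂–OCHO > CH₃CH₂–OH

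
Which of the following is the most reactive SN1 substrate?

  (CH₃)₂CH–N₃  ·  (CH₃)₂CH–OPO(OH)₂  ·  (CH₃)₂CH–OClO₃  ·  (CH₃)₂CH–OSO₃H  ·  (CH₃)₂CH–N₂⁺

Same R in every case — rank the leaving groups.
A good leaving group is a weak base: the lower the pKₐ of its conjugate acid, the more readily it departs.
(CH₃)₂CH–N₂⁺ loses N₂: no meaningful conjugate acid; N₂ departs as an exceptionally stable neutral molecule
(CH₃)₂CH–OClO₃ loses ClO₄⁻: pKₐ(HClO₄) ≈ -10
(CH₃)₂CH–OSO₃H loses HSO₄⁻: pKₐ(H₂SO₄) ≈ -3
(CH₃)₂CH–OPO(OH)₂ loses H₂PO₄⁻: pKₐ(H₃PO₄) ≈ 2.1
(CH₃)₂CH–N₃ loses N₃⁻: pKₐ(HN₃) ≈ 4.7

(CH₃)₂CH–N₂⁺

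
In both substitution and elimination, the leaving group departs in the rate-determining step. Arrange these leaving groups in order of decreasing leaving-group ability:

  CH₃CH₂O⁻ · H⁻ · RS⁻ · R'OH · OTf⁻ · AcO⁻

OTf⁻ > R'OH > AcO⁻ > RS⁻ > CH₃CH₂O⁻ > H⁻

OTf⁻: pKₐ(CF₃SO₃H (triflic acid)) ≈ -14
R'OH: pKₐ(R'OH₂⁺) ≈ -2.4
AcO⁻: pKₐ(CH₃COOH) ≈ 4.8
RS⁻: pKₐ(RSH (a thiol)) ≈ 10.5
CH₃CH₂O⁻: pKₐ(CH₃CH₂OH) ≈ 16
H⁻: pKₐ(H₂) ≈ 36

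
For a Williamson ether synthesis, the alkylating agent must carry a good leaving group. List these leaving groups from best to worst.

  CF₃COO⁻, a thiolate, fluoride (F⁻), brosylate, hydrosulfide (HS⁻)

The more stable X⁻ (or X) is on its own — i.e. the weaker a base it is — the better a leaving group it makes.
brosylate: pKₐ(p-BrC₆H₄SO₃H) ≈ -2.8 — arenesulfonate with a p-bromo substituent
CF₃COO⁻: pKₐ(CF₃COOH) ≈ 0.2 — strongly electron-withdrawing CF₃ stabilises the carboxylate
fluoride (F⁻): pKₐ(HF) ≈ 3.2
hydrosulfide (HS⁻): pKₐ(H₂S) ≈ 7 — larger and more polarisable than the oxygen analogue
a thiolate: pKₐ(RSH (a thiol)) ≈ 10.5 — moderately basic; rarely leaves without activation

brosylate > CF₃COO⁻ > fluoride (F⁻) > hydrosulfide (HS⁻) > a thiolate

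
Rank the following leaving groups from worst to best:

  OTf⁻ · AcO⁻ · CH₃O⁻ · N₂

CH₃O⁻ < AcO⁻ < OTf⁻ < N₂

Rank by basicity of the departing species: weakest base leaves most easily.
N₂: no meaningful conjugate acid; N₂ departs as an exceptionally stable neutral molecule
OTf⁻: pKₐ(CF₃SO₃H (triflic acid)) ≈ -14 — charge spread over three oxygens and a CF₃ group; the premier leaving group in synthesis
AcO⁻: pKₐ(CH₃COOH) ≈ 4.8 — resonance-stabilised but still a weak base
CH₃O⁻: pKₐ(CH₃OH) ≈ 15.5
Listed from poorest to best leaving group as asked.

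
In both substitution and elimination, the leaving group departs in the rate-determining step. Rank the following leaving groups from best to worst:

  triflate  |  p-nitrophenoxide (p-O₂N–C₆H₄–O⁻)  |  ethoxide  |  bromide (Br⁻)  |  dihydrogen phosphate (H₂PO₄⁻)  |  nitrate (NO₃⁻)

triflate > bromide (Br⁻) > nitrate (NO₃⁻) > dihydrogen phosphate (H₂PO₄⁻) > p-nitrophenoxide (p-O₂N–C₆H₄–O⁻) > ethoxide

triflate: pKₐ(CF₃SO₃H (triflic acid)) ≈ -14
bromide (Br⁻): pKₐ(HBr) ≈ -9
nitrate (NO₃⁻): pKₐ(HNO₃) ≈ -1.3
dihydrogen phosphate (H₂PO₄⁻): pKₐ(H₃PO₄) ≈ 2.1
p-nitrophenoxide (p-O₂N–C₆H₄–O⁻): pKₐ(p-nitrophenol) ≈ 7.2
ethoxide: pKₐ(CH₃CH₂OH) ≈ 16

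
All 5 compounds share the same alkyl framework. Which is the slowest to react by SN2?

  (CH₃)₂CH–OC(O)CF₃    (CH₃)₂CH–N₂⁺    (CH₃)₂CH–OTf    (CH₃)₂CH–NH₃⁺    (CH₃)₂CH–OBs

(CH₃)₂CH–NH₃⁺

Same R in every case — rank the leaving groups.
A good leaving group is a weak base: the lower the pKₐ of its conjugate acid, the more readily it departs.
(CH₃)₂CH–N₂⁺ loses N₂: no meaningful conjugate acid; N₂ departs as an exceptionally stable neutral molecule
(CH₃)₂CH–OTf loses OTf⁻: pKₐ(CF₃SO₃H (triflic acid)) ≈ -14
(CH₃)₂CH–OBs loses OBs⁻: pKₐ(p-BrC₆H₄SO₃H) ≈ -2.8
(CH₃)₂CH–OC(O)CF₃ loses CF₃COO⁻: pKₐ(CF₃COOH) ≈ 0.2
(CH₃)₂CH–NH₃⁺ loses NH₃: pKₐ(NH₄⁺) ≈ 9.2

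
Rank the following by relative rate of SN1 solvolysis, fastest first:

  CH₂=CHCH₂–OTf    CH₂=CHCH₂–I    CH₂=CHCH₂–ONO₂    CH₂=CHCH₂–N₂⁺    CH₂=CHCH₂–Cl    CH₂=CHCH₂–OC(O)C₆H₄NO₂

With the same alkyl group throughout, only the leaving group differentiates the rates.
Leaving-group ability tracks the stability of the departed species; conjugate-acid pKₐ is the usual yardstick (lower pKₐ → better LG).
CH₂=CHCH₂–N₂⁺ loses N₂: no meaningful conjugate acid; N₂ departs as an exceptionally stable neutral molecule
CH₂=CHCH₂–OTf loses OTf⁻: pKₐ(CF₃SO₃H (triflic acid)) ≈ -14
CH₂=CHCH₂–I loses I⁻: pKₐ(HI) ≈ -10
CH₂=CHCH₂–Cl loses Cl⁻: pKₐ(HCl) ≈ -7
CH₂=CHCH₂–ONO₂ loses NO₃⁻: pKₐ(HNO₃) ≈ -1.3
CH₂=CHCH₂–OC(O)C₆H₄NO₂ loses p-O₂N–C₆H₄–COO⁻: pKₐ(p-nitrobenzoic acid) ≈ 3.4

CH₂=CHCH₂–N₂⁺ > CH₂=CHCH₂–OTf > CH₂=CHCH₂–I > CH₂=CHCH₂–Cl > CH₂=CHCH₂–ONO₂ > CH₂=CHCH₂–OC(O)C₆H₄NO₂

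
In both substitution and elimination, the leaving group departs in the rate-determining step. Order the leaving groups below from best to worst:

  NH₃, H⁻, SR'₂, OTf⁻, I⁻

OTf⁻ > I⁻ > SR'₂ > NH₃ > H⁻

The more stable X⁻ (or X) is on its own — i.e. the weaker a base it is — the better a leaving group it makes.
OTf⁻: pKₐ(CF₃SO₃H (triflic acid)) ≈ -14 — charge spread over three oxygens and a CF₃ group; the premier leaving group in synthesis
I⁻: pKₐ(HI) ≈ -10 — large, highly polarisable; very weak base
SR'₂: pKₐ(R'₂SH⁺) ≈ -7
NH₃: pKₐ(NH₄⁺) ≈ 9.2 — neutral but moderately basic; leaves from R–NH₃⁺
H⁻: pKₐ(H₂) ≈ 36 — extremely strong base; leaves only in special hydride-transfer contexts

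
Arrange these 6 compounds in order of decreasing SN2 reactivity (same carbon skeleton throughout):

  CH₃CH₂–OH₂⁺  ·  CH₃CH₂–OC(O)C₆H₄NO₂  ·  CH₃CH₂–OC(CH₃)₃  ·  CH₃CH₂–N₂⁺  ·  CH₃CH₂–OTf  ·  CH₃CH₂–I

Identical carbon frameworks mean the comparison reduces to leaving-group quality.
The more stable X⁻ (or X) is on its own — i.e. the weaker a base it is — the better a leaving group it makes.
CH₃CH₂–N₂⁺ loses N₂: no meaningful conjugate acid; N₂ departs as an exceptionally stable neutral molecule
CH₃CH₂–OTf loses OTf⁻: pKₐ(CF₃SO₃H (triflic acid)) ≈ -14
CH₃CH₂–I loses I⁻: pKₐ(HI) ≈ -10
CH₃CH₂–OH₂⁺ loses H₂O: pKₐ(H₃O⁺) ≈ -1.7
CH₃CH₂–OC(O)C₆H₄NO₂ loses p-O₂N–C₆H₄–COO⁻: pKₐ(p-nitrobenzoic acid) ≈ 3.4
CH₃CH₂–OC(CH₃)₃ loses (CH₃)₃CO⁻: pKₐ(t-BuOH) ≈ 18

CH₃CH₂–N₂⁺ > CH₃CH₂–OTf > CH₃CH₂–I > CH₃CH₂–OH₂⁺ > CH₃CH₂–OC(O)C₆H₄NO₂ > CH₃CH₂–OC(CH₃)₃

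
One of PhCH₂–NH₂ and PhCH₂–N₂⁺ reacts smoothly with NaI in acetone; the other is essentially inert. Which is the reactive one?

PhCH₂–N₂⁺

From PhCH₂–NH₂ the departing group would be NH₂⁻ (pKₐ(NH₃) ≈ 38). Extremely strong base; never a leaving group.
From PhCH₂–N₂⁺ the leaving group is N₂ (no meaningful conjugate acid; N₂ departs as an exceptionally stable neutral molecule).
(In practice PhCH₂–N₂⁺ is made from PhCH₂–NH₂ by diazotisation (NaNO₂ / HCl, 0 °C), generating a diazonium salt that expels N₂.)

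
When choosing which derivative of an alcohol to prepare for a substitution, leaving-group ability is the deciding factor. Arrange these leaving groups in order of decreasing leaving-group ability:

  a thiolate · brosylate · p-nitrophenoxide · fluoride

brosylate > fluoride > p-nitrophenoxide > a thiolate

A good leaving group is a weak base: the lower the pKₐ of its conjugate acid, the more readily it departs.
brosylate: pKₐ(p-BrC₆H₄SO₃H) ≈ -2.8
fluoride: pKₐ(HF) ≈ 3.2
p-nitrophenoxide: pKₐ(p-nitrophenol) ≈ 7.2
a thiolate: pKₐ(RSH (a thiol)) ≈ 10.5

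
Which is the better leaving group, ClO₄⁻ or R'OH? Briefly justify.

ClO₄⁻ is the better leaving group.
pKₐ(HClO₄) ≈ -10 versus pKₐ(R'OH₂⁺) ≈ -2.4: ClO₄⁻ is the much weaker base.
Extremely weak base; rarely used for safety reasons.

ClO₄⁻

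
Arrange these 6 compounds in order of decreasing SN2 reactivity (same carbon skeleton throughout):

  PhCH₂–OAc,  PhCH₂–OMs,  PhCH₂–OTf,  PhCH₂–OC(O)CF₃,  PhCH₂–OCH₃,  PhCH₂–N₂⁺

The skeletons are identical, so relative rate is governed entirely by leaving-group ability.
A good leaving group is a weak base: the lower the pKₐ of its conjugate acid, the more readily it departs.
PhCH₂–N₂⁺ loses N₂: no meaningful conjugate acid; N₂ departs as an exceptionally stable neutral molecule
PhCH₂–OTf loses OTf⁻: pKₐ(CF₃SO₃H (triflic acid)) ≈ -14
PhCH₂–OMs loses OMs⁻: pKₐ(CH₃SO₃H (MsOH)) ≈ -1.9
PhCH₂–OC(O)CF₃ loses CF₃COO⁻: pKₐ(CF₃COOH) ≈ 0.2
PhCH₂–OAc loses AcO⁻: pKₐ(CH₃COOH) ≈ 4.8
PhCH₂–OCH₃ loses CH₃O⁻: pKₐ(CH₃OH) ≈ 15.5

PhCH₂–N₂⁺ > PhCH₂–OTf > PhCH₂–OMs > PhCH₂–OC(O)CF₃ > PhCH₂–OAc > PhCH₂–OCH₃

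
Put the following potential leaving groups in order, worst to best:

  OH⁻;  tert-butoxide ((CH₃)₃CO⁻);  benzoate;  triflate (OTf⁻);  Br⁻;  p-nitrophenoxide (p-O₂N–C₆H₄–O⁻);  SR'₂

Rank by basicity of the departing species: weakest base leaves most easily.
triflate (OTf⁻): pKₐ(CF₃SO₃H (triflic acid)) ≈ -14
Br⁻: pKₐ(HBr) ≈ -9
SR'₂: pKₐ(R'₂SH⁺) ≈ -7
benzoate: pKₐ(C₆H₅COOH) ≈ 4.2
p-nitrophenoxide (p-O₂N–C₆H₄–O⁻): pKₐ(p-nitrophenol) ≈ 7.2
OH⁻: pKₐ(H₂O) ≈ 15.7
tert-butoxide ((CH₃)₃CO⁻): pKₐ(t-BuOH) ≈ 18
The question asks for worst first, so the sequence is read in increasing leaving-group ability.

tert-butoxide ((CH₃)₃CO⁻) < OH⁻ < p-nitrophenoxide (p-O₂N–C₆H₄–O⁻) < benzoate < SR'₂ < Br⁻ < triflate (OTf⁻)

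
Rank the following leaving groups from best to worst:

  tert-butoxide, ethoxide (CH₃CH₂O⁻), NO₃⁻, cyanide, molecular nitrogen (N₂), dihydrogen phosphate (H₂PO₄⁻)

A good leaving group is a weak base: the lower the pKₐ of its conjugate acid, the more readily it departs.
molecular nitrogen (N₂): no meaningful conjugate acid; N₂ departs as an exceptionally stable neutral molecule
NO₃⁻: pKₐ(HNO₃) ≈ -1.3 — resonance-delocalised over three oxygens
dihydrogen phosphate (H₂PO₄⁻): pKₐ(H₃PO₄) ≈ 2.1
cyanide: pKₐ(HCN) ≈ 9.2 — sp carbon stabilises the charge somewhat, but still a poor LG
ethoxide (CH₃CH₂O⁻): pKₐ(CH₃CH₂OH) ≈ 16
tert-butoxide: pKₐ(t-BuOH) ≈ 18

molecular nitrogen (N₂) > NO₃⁻ > dihydrogen phosphate (H₂PO₄⁻) > cyanide > ethoxide (CH₃CH₂O⁻) > tert-butoxide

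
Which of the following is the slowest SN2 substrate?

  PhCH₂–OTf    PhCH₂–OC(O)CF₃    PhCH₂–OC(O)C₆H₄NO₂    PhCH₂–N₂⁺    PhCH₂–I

Identical carbon frameworks mean the comparison reduces to leaving-group quality.
A good leaving group is a weak base: the lower the pKₐ of its conjugate acid, the more readily it departs.
PhCH₂–N₂⁺ loses N₂: no meaningful conjugate acid; N₂ departs as an exceptionally stable neutral molecule
PhCH₂–OTf loses OTf⁻: pKₐ(CF₃SO₃H (triflic acid)) ≈ -14
PhCH₂–I loses I⁻: pKₐ(HI) ≈ -10
PhCH₂–OC(O)CF₃ loses CF₃COO⁻: pKₐ(CF₃COOH) ≈ 0.2
PhCH₂–OC(O)C₆H₄NO₂ loses p-O₂N–C₆H₄–COO⁻: pKₐ(p-nitrobenzoic acid) ≈ 3.4

PhCH₂–OC(O)C₆H₄NO₂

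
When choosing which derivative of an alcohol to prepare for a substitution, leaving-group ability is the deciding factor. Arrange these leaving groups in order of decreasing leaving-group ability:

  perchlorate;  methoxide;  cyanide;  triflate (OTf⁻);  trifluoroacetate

triflate (OTf⁻): pKₐ(CF₃SO₃H (triflic acid)) ≈ -14
perchlorate: pKₐ(HClO₄) ≈ -10
trifluoroacetate: pKₐ(CF₃COOH) ≈ 0.2
cyanide: pKₐ(HCN) ≈ 9.2
methoxide: pKₐ(CH₃OH) ≈ 15.5

triflate (OTf⁻) > perchlorate > trifluoroacetate > cyanide > methoxide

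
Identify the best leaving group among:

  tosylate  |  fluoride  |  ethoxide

tosylate: pKₐ(p-CH₃C₆H₄SO₃H (TsOH)) ≈ -2.8
fluoride: pKₐ(HF) ≈ 3.2
ethoxide: pKₐ(CH₃CH₂OH) ≈ 16

tosylate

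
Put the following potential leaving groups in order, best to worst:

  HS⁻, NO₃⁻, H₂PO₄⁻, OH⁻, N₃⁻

Rank by basicity of the departing species: weakest base leaves most easily.
NO₃⁻: pKₐ(HNO₃) ≈ -1.3
H₂PO₄⁻: pKₐ(H₃PO₄) ≈ 2.1
N₃⁻: pKₐ(HN₃) ≈ 4.7
HS⁻: pKₐ(H₂S) ≈ 7
OH⁻: pKₐ(H₂O) ≈ 15.7

NO₃⁻ > H₂PO₄⁻ > N₃⁻ > HS⁻ > OH⁻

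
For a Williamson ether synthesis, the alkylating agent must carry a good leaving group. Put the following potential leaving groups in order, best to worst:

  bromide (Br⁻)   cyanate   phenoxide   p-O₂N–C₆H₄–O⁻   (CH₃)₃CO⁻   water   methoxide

Leaving-group ability tracks the stability of the departed species; conjugate-acid pKₐ is the usual yardstick (lower pKₐ → better LG).
bromide (Br⁻): pKₐ(HBr) ≈ -9
water: pKₐ(H₃O⁺) ≈ -1.7
cyanate: pKₐ(HOCN) ≈ 3.5
p-O₂N–C₆H₄–O⁻: pKₐ(p-nitrophenol) ≈ 7.2
phenoxide: pKₐ(C₆H₅OH (phenol)) ≈ 10
methoxide: pKₐ(CH₃OH) ≈ 15.5
(CH₃)₃CO⁻: pKₐ(t-BuOH) ≈ 18

bromide (Br⁻) > water > cyanate > p-O₂N–C₆H₄–O⁻ > phenoxide > methoxide > (CH₃)₃CO⁻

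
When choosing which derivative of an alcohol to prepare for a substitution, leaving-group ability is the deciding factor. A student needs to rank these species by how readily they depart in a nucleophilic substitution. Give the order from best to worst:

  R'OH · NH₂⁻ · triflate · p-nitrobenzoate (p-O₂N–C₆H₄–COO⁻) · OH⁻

Leaving-group ability tracks the stability of the departed species; conjugate-acid pKₐ is the usual yardstick (lower pKₐ → better LG).
triflate: pKₐ(CF₃SO₃H (triflic acid)) ≈ -14 — charge spread over three oxygens and a CF₃ group; the premier leaving group in synthesis
R'OH: pKₐ(R'OH₂⁺) ≈ -2.4 — neutral; leaves from a protonated ether (an oxonium ion, R–O(H)R'⁺)
p-nitrobenzoate (p-O₂N–C₆H₄–COO⁻): pKₐ(p-nitrobenzoic acid) ≈ 3.4
OH⁻: pKₐ(H₂O) ≈ 15.7
NH₂⁻: pKₐ(NH₃) ≈ 38 — extremely strong base; never a leaving group

triflate > R'OH > p-nitrobenzoate (p-O₂N–C₆H₄–COO⁻) > OH⁻ > NH₂⁻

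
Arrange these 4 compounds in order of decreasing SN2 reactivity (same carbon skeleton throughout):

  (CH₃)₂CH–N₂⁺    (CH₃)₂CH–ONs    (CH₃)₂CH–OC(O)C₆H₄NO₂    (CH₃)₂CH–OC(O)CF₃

Identical carbon frameworks mean the comparison reduces to leaving-group quality.
Rank by basicity of the departing species: weakest base leaves most easily.
(CH₃)₂CH–N₂⁺ loses N₂: no meaningful conjugate acid; N₂ departs as an exceptionally stable neutral molecule
(CH₃)₂CH–ONs loses ONs⁻: pKₐ(p-O₂NC₆H₄SO₃H) ≈ -3.5
(CH₃)₂CH–OC(O)CF₃ loses CF₃COO⁻: pKₐ(CF₃COOH) ≈ 0.2
(CH₃)₂CH–OC(O)C₆H₄NO₂ loses p-O₂N–C₆H₄–COO⁻: pKₐ(p-nitrobenzoic acid) ≈ 3.4

(CH₃)₂CH–N₂⁺ > (CH₃)₂CH–ONs > (CH₃)₂CH–OC(O)CF₃ > (CH₃)₂CH–OC(O)C₆H₄NO₂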